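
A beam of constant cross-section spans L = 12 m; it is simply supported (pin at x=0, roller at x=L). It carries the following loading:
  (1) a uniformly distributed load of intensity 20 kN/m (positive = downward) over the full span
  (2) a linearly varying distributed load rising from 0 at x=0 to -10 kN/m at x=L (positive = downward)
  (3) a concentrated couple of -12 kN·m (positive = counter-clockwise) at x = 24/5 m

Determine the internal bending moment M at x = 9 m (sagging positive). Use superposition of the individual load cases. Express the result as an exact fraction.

Load 1 — uniform load w=20 kN/m over full span:
  M_1 = wx(L-x)/2 = 20·9·(12-9)/2 = 270 kN·m
Load 2 — triangular load w₀=-10 kN/m (0→w₀ over full span):
  M_2 = w₀Lx/6 - w₀x³/(6L) = (-10)·12·9/6 - (-10)·9³/(6·12) = -315/4 kN·m
Load 3 — applied couple M₀=-12 kN·m at a=24/5 m (b=L-a=36/5):
  M_3 = M₀x/L - M₀  [x>a] = (-12)·9/12 - (-12) = 3 kN·m
Superposition: M = Σ M_i = 777/4 kN·m ≈ 194.250000 kN·m

M(9) = 777/4 kN·m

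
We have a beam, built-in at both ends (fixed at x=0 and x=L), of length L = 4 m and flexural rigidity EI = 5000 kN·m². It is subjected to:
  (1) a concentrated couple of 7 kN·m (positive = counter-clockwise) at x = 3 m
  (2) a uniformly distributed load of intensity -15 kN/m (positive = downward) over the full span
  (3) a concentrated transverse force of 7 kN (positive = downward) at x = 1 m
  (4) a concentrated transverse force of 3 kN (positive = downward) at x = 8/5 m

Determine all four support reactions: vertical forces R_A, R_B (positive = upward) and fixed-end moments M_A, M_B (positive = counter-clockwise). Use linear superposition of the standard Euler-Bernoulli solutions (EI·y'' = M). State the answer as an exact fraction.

Load 1 — applied couple M₀=7 kN·m at a=3 m (b=L-a=1):
  R_A = 6M₀ab/L³ = 6·7·3·1/4³ = 63/32 kN
  M_A = M₀b(2a-b)/L² = 7·1·(2·3-1)/4² = 35/16 kN·m
  R_B = -6M₀ab/L³ = -6·7·3·1/4³ = -63/32 kN
  M_B = M₀a(2b-a)/L² = 7·3·(2·1-3)/4² = -21/16 kN·m
Load 2 — uniform load w=-15 kN/m over full span:
  R_A = wL/2 = (-15)·4/2 = -30 kN
  M_A = wL²/12 = (-15)·4²/12 = -20 kN·m
  R_B = wL/2 = (-15)·4/2 = -30 kN
  M_B = -wL²/12 = -(-15)·4²/12 = 20 kN·m
Load 3 — point force P=7 kN at a=1 m (b=L-a=3):
  R_A = Pb²(3a+b)/L³ = 7·3²·(3·1+3)/4³ = 189/32 kN
  M_A = Pab²/L² = 7·1·3²/4² = 63/16 kN·m
  R_B = Pa²(a+3b)/L³ = 7·1²·(1+3·3)/4³ = 35/32 kN
  M_B = -Pa²b/L² = -7·1²·3/4² = -21/16 kN·m
Load 4 — point force P=3 kN at a=8/5 m (b=L-a=12/5):
  R_A = Pb²(3a+b)/L³ = 3·(12/5)²·(3·(8/5)+(12/5))/4³ = 243/125 kN
  M_A = Pab²/L² = 3·(8/5)·(12/5)²/4² = 216/125 kN·m
  R_B = Pa²(a+3b)/L³ = 3·(8/5)²·((8/5)+3·(12/5))/4³ = 132/125 kN
  M_B = -Pa²b/L² = -3·(8/5)²·(12/5)/4² = -144/125 kN·m
Superposition: R_A = -20181/1000 kN, M_A = -12147/1000 kN·m, R_B = -29819/1000 kN, M_B = 16223/1000 kN·m

R_A = -20181/1000 kN, M_A = -12147/1000 kN·m, R_B = -29819/1000 kN, M_B = 16223/1000 kN·m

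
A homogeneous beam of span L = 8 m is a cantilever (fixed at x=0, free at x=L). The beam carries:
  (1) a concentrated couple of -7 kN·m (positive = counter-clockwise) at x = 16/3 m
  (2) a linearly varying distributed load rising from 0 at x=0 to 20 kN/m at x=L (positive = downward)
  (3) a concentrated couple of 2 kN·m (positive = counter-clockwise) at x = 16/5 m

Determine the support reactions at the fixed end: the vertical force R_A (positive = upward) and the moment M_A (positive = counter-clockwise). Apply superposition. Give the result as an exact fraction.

Load 1 — applied couple M₀=-7 kN·m at a=16/3 m (b=L-a=8/3):
  R_A = 0 kN
  M_A = -M₀ = -(-7) = 7 kN·m
Load 2 — triangular load w₀=20 kN/m (0→w₀ over full span):
  R_A = w₀L/2 = 20·8/2 = 80 kN
  M_A = w₀L²/3 = 20·8²/3 = 1280/3 kN·m
Load 3 — applied couple M₀=2 kN·m at a=16/5 m (b=L-a=24/5):
  R_A = 0 kN
  M_A = -M₀ = -2 kN·m
Superposition: R_A = 80 kN, M_A = 1295/3 kN·m

R_A = 80 kN, M_A = 1295/3 kN·m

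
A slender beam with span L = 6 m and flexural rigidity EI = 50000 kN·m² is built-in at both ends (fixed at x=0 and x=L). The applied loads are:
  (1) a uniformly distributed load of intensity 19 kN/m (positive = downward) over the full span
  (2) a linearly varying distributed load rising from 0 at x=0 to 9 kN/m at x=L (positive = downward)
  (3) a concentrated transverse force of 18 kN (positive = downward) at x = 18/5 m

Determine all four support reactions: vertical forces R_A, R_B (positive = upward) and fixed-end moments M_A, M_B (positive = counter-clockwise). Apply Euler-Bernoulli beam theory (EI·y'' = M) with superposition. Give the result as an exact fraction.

R_A = 17859/250 kN, M_A = 9771/125 kN·m, R_B = 21891/250 kN, M_B = -11094/125 kN·m

Load 1 — uniform load w=19 kN/m over full span:
  R_A = wL/2 = 19·6/2 = 57 kN
  M_A = wL²/12 = 19·6²/12 = 57 kN·m
  R_B = wL/2 = 19·6/2 = 57 kN
  M_B = -wL²/12 = -19·6²/12 = -57 kN·m
Load 2 — triangular load w₀=9 kN/m (0→w₀ over full span):
  R_A = 3w₀L/20 = 3·9·6/20 = 81/10 kN
  M_A = w₀L²/30 = 9·6²/30 = 54/5 kN·m
  R_B = 7w₀L/20 = 7·9·6/20 = 189/10 kN
  M_B = -w₀L²/20 = -9·6²/20 = -81/5 kN·m
Load 3 — point force P=18 kN at a=18/5 m (b=L-a=12/5):
  R_A = Pb²(3a+b)/L³ = 18·(12/5)²·(3·(18/5)+(12/5))/6³ = 792/125 kN
  M_A = Pab²/L² = 18·(18/5)·(12/5)²/6² = 1296/125 kN·m
  R_B = Pa²(a+3b)/L³ = 18·(18/5)²·((18/5)+3·(12/5))/6³ = 1458/125 kN
  M_B = -Pa²b/L² = -18·(18/5)²·(12/5)/6² = -1944/125 kN·m
Superposition: R_A = 17859/250 kN, M_A = 9771/125 kN·m, R_B = 21891/250 kN, M_B = -11094/125 kN·m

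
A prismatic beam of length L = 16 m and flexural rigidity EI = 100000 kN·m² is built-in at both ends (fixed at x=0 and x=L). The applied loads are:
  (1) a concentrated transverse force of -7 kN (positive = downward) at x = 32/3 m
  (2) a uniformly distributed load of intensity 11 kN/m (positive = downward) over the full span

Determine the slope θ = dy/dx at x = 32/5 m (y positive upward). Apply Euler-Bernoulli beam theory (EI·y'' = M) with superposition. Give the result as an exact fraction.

θ(32/5) = -5776/3515625 rad

Load 1 — point force P=-7 kN at a=32/3 m (b=L-a=16/3):
  θ_1 = -Pb²x(2aL-(3a+b)x)/(2L³EI)  [x≤a] = -(-7)·(16/3)²·(32/5)·(2·(32/3)·16-(3·(32/3)+(16/3))·(32/5))/(2·16³·100000) = 112/703125 rad
Load 2 — uniform load w=11 kN/m over full span:
  θ_2 = -wx(L-x)(L-2x)/(12EI) = -11·(32/5)·(16-(32/5))·(16-2·(32/5))/(12·100000) = -704/390625 rad
Superposition: θ = Σ θ_i = -5776/3515625 rad ≈ -0.001643 rad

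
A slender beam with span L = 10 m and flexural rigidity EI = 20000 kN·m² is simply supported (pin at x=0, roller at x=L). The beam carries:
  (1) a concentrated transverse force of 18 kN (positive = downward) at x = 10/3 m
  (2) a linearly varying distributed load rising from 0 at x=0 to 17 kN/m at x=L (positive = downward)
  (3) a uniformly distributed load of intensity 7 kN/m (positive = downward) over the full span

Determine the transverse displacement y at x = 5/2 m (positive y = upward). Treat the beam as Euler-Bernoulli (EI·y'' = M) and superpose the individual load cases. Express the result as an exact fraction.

y(5/2) = -60823/737280 m

Load 1 — point force P=18 kN at a=10/3 m (b=L-a=20/3):
  y_1 = -Pbx(L²-b²-x²)/(6LEI)  [x≤a] = -18·(20/3)·(5/2)·(10²-(20/3)²-(5/2)²)/(6·10·20000) = -71/5760 m
Load 2 — triangular load w₀=17 kN/m (0→w₀ over full span):
  y_2 = -w₀x(7L⁴-10L²x²+3x⁴)/(360LEI) = -17·(5/2)·(7·10⁴-10·10²·(5/2)²+3·(5/2)⁴)/(360·10·20000) = -1853/49152 m
Load 3 — uniform load w=7 kN/m over full span:
  y_3 = -wx(L³-2Lx²+x³)/(24EI) = -7·(5/2)·(10³-2·10·(5/2)²+(5/2)³)/(24·20000) = -133/4096 m
Superposition: y = Σ y_i = -60823/737280 m ≈ -0.082496 m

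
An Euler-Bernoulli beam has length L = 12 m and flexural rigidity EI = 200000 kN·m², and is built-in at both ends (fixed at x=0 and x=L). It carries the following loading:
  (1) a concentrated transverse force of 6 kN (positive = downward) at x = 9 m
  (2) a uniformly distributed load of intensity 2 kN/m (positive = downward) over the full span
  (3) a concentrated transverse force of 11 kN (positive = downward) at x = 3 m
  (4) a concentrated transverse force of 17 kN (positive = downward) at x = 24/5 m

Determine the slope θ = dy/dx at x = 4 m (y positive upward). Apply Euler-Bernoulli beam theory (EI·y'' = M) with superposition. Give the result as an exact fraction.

Load 1 — point force P=6 kN at a=9 m (b=L-a=3):
  θ_1 = -Pb²x(2aL-(3a+b)x)/(2L³EI)  [x≤a] = -6·3²·4·(2·9·12-(3·9+3)·4)/(2·12³·200000) = -3/100000 rad
Load 2 — uniform load w=2 kN/m over full span:
  θ_2 = -wx(L-x)(L-2x)/(12EI) = -2·4·(12-4)·(12-2·4)/(12·200000) = -1/9375 rad
Load 3 — point force P=11 kN at a=3 m (b=L-a=9):
  θ_3 = Pa²(L-x)(2bL-(3b+a)(L-x))/(2L³EI)  [x>a] = 11·3²·(12-4)·(2·9·12-(3·9+3)·(12-4))/(2·12³·200000) = -11/400000 rad
Load 4 — point force P=17 kN at a=24/5 m (b=L-a=36/5):
  θ_4 = -Pb²x(2aL-(3a+b)x)/(2L³EI)  [x≤a] = -17·(36/5)²·4·(2·(24/5)·12-(3·(24/5)+(36/5))·4)/(2·12³·200000) = -459/3125000 rad
Superposition: θ = Σ θ_i = -46657/150000000 rad ≈ -0.000311 rad

θ(4) = -46657/150000000 rad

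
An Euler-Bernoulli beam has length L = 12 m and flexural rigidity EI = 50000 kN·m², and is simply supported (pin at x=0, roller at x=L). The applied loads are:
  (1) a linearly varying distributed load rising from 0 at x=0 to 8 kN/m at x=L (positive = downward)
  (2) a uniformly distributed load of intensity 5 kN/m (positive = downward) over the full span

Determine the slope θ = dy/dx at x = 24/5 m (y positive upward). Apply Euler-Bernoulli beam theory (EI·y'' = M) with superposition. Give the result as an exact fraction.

Load 1 — triangular load w₀=8 kN/m (0→w₀ over full span):
  θ_1 = -w₀(7L⁴-30L²x²+15x⁴)/(360LEI) = -8·(7·12⁴-30·12²·(24/5)²+15·(24/5)⁴)/(360·12·50000) = -3876/1953125 rad
Load 2 — uniform load w=5 kN/m over full span:
  θ_2 = -w(L³-6Lx²+4x³)/(24EI) = -5·(12³-6·12·(24/5)²+4·(24/5)³)/(24·50000) = -333/156250 rad
Superposition: θ = Σ θ_i = -16077/3906250 rad ≈ -0.004116 rad

θ(24/5) = -16077/3906250 rad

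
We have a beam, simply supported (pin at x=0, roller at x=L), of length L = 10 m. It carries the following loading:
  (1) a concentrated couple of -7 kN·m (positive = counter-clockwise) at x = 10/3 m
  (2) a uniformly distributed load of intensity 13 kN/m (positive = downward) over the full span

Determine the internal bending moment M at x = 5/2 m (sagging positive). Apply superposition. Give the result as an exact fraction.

M(5/2) = 961/8 kN·m

Load 1 — applied couple M₀=-7 kN·m at a=10/3 m (b=L-a=20/3):
  M_1 = M₀x/L  [x≤a] = (-7)·(5/2)/10 = -7/4 kN·m
Load 2 — uniform load w=13 kN/m over full span:
  M_2 = wx(L-x)/2 = 13·(5/2)·(10-(5/2))/2 = 975/8 kN·m
Superposition: M = Σ M_i = 961/8 kN·m ≈ 120.125000 kN·m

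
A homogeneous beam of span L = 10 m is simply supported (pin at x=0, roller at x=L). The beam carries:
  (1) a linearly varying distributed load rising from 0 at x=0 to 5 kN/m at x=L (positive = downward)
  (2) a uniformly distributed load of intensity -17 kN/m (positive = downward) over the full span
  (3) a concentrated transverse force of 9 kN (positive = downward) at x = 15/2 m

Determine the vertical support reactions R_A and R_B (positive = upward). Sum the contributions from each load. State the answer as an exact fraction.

Load 1 — triangular load w₀=5 kN/m (0→w₀ over full span):
  R_A = w₀L/6 = 5·10/6 = 25/3 kN
  R_B = w₀L/3 = 5·10/3 = 50/3 kN
Load 2 — uniform load w=-17 kN/m over full span:
  R_A = wL/2 = (-17)·10/2 = -85 kN
  R_B = wL/2 = (-17)·10/2 = -85 kN
Load 3 — point force P=9 kN at a=15/2 m (b=L-a=5/2):
  R_A = Pb/L = 9·(5/2)/10 = 9/4 kN
  R_B = Pa/L = 9·(15/2)/10 = 27/4 kN
Superposition: R_A = -893/12 kN, R_B = -739/12 kN

R_A = -893/12 kN, R_B = -739/12 kN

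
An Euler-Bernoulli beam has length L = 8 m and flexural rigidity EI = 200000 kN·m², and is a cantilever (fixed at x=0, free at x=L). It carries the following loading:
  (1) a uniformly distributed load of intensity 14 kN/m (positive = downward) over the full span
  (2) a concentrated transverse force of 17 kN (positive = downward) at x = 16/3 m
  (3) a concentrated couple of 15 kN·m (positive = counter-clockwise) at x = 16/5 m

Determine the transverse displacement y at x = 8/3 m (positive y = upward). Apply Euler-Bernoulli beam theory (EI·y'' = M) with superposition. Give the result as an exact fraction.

Load 1 — uniform load w=14 kN/m over full span:
  y_1 = -wx²(x²-4Lx+6L²)/(24EI) = -14·(8/3)²·((8/3)²-4·8·(8/3)+6·8²)/(24·200000) = -4816/759375 m
Load 2 — point force P=17 kN at a=16/3 m (b=L-a=8/3):
  y_2 = -Px²(3a-x)/(6EI)  [x≤a] = -17·(8/3)²·(3·(16/3)-(8/3))/(6·200000) = -68/50625 m
Load 3 — applied couple M₀=15 kN·m at a=16/5 m (b=L-a=24/5):
  y_3 = M₀x²/(2EI)  [x≤a] = 15·(8/3)²/(2·200000) = 1/3750 m
Superposition: y = Σ y_i = -11267/1518750 m ≈ -0.007419 m

y(8/3) = -11267/1518750 m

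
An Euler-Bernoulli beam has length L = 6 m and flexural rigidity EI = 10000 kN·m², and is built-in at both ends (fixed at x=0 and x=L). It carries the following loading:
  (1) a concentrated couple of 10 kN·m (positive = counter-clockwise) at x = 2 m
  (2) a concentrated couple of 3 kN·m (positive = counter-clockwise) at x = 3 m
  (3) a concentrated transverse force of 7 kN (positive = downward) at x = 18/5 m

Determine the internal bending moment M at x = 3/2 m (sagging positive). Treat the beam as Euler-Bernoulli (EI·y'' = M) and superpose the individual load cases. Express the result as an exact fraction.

Load 1 — applied couple M₀=10 kN·m at a=2 m (b=L-a=4):
  M_1 = R_Ax - M_A  [x≤a] with R_A=20/9, M_A=0 = (20/9)·(3/2) - 0 = 10/3 kN·m
Load 2 — applied couple M₀=3 kN·m at a=3 m (b=L-a=3):
  M_2 = R_Ax - M_A  [x≤a] with R_A=3/4, M_A=3/4 = (3/4)·(3/2) - (3/4) = 3/8 kN·m
Load 3 — point force P=7 kN at a=18/5 m (b=L-a=12/5):
  M_3 = Pb²(3a+b)x/L³ - Pab²/L²  [x≤a] = 7·(12/5)²·(3·(18/5)+(12/5))·(3/2)/6³ - 7·(18/5)·(12/5)²/6² = -42/125 kN·m
Superposition: M = Σ M_i = 10117/3000 kN·m ≈ 3.372333 kN·m

M(3/2) = 10117/3000 kN·m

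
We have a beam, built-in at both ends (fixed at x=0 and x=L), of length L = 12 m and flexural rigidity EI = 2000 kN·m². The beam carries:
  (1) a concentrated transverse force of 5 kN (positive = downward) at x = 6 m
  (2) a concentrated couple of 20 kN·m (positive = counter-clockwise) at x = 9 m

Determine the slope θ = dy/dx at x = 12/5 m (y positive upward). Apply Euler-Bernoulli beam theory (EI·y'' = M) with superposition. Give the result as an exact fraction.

θ(12/5) = -51/5000 rad

Load 1 — point force P=5 kN at a=6 m (b=L-a=6):
  θ_1 = -Pb²x(2aL-(3a+b)x)/(2L³EI)  [x≤a] = -5·6²·(12/5)·(2·6·12-(3·6+6)·(12/5))/(2·12³·2000) = -27/5000 rad
Load 2 — applied couple M₀=20 kN·m at a=9 m (b=L-a=3):
  θ_2 = (R_Ax²/2 - M_Ax)/EI  [x≤a] with R_A=15/8, M_A=25/4 = ((15/8)·(12/5)²/2 - (25/4)·(12/5))/2000 = -3/625 rad
Superposition: θ = Σ θ_i = -51/5000 rad ≈ -0.010200 rad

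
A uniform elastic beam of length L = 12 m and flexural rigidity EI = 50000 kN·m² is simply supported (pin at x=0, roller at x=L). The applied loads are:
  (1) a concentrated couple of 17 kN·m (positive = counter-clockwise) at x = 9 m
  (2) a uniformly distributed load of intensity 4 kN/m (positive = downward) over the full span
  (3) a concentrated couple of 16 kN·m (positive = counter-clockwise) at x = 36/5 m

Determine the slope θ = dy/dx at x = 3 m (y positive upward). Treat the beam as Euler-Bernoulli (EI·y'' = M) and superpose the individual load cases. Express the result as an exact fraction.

Load 1 — applied couple M₀=17 kN·m at a=9 m (b=L-a=3):
  θ_1 = (M₀x²/(2L)+C₁)/EI  [x≤a] with C₁=M₀(3b²-L²)/(6L)=-221/8 = (17·3²/(2·12)+(-221/8))/50000 = -17/40000 rad
Load 2 — uniform load w=4 kN/m over full span:
  θ_2 = -w(L³-6Lx²+4x³)/(24EI) = -4·(12³-6·12·3²+4·3³)/(24·50000) = -99/25000 rad
Load 3 — applied couple M₀=16 kN·m at a=36/5 m (b=L-a=24/5):
  θ_3 = (M₀x²/(2L)+C₁)/EI  [x≤a] with C₁=M₀(3b²-L²)/(6L)=-416/25 = (16·3²/(2·12)+(-416/25))/50000 = -133/625000 rad
Superposition: θ = Σ θ_i = -22989/5000000 rad ≈ -0.004598 rad

θ(3) = -22989/5000000 rad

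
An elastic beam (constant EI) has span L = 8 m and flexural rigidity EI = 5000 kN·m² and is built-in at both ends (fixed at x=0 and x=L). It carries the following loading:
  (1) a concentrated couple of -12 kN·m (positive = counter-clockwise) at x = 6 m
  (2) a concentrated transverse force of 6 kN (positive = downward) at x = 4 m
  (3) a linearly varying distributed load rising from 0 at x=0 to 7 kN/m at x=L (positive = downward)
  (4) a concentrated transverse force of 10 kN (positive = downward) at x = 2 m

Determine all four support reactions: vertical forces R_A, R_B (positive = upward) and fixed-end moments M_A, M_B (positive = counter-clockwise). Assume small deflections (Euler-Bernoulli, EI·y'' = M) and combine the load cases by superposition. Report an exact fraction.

Load 1 — applied couple M₀=-12 kN·m at a=6 m (b=L-a=2):
  R_A = 6M₀ab/L³ = 6·(-12)·6·2/8³ = -27/16 kN
  M_A = M₀b(2a-b)/L² = (-12)·2·(2·6-2)/8² = -15/4 kN·m
  R_B = -6M₀ab/L³ = -6·(-12)·6·2/8³ = 27/16 kN
  M_B = M₀a(2b-a)/L² = (-12)·6·(2·2-6)/8² = 9/4 kN·m
Load 2 — point force P=6 kN at a=4 m (b=L-a=4):
  R_A = Pb²(3a+b)/L³ = 6·4²·(3·4+4)/8³ = 3 kN
  M_A = Pab²/L² = 6·4·4²/8² = 6 kN·m
  R_B = Pa²(a+3b)/L³ = 6·4²·(4+3·4)/8³ = 3 kN
  M_B = -Pa²b/L² = -6·4²·4/8² = -6 kN·m
Load 3 — triangular load w₀=7 kN/m (0→w₀ over full span):
  R_A = 3w₀L/20 = 3·7·8/20 = 42/5 kN
  M_A = w₀L²/30 = 7·8²/30 = 224/15 kN·m
  R_B = 7w₀L/20 = 7·7·8/20 = 98/5 kN
  M_B = -w₀L²/20 = -7·8²/20 = -112/5 kN·m
Load 4 — point force P=10 kN at a=2 m (b=L-a=6):
  R_A = Pb²(3a+b)/L³ = 10·6²·(3·2+6)/8³ = 135/16 kN
  M_A = Pab²/L² = 10·2·6²/8² = 45/4 kN·m
  R_B = Pa²(a+3b)/L³ = 10·2²·(2+3·6)/8³ = 25/16 kN
  M_B = -Pa²b/L² = -10·2²·6/8² = -15/4 kN·m
Superposition: R_A = 363/20 kN, M_A = 853/30 kN·m, R_B = 517/20 kN, M_B = -299/10 kN·m

R_A = 363/20 kN, M_A = 853/30 kN·m, R_B = 517/20 kN, M_B = -299/10 kN·m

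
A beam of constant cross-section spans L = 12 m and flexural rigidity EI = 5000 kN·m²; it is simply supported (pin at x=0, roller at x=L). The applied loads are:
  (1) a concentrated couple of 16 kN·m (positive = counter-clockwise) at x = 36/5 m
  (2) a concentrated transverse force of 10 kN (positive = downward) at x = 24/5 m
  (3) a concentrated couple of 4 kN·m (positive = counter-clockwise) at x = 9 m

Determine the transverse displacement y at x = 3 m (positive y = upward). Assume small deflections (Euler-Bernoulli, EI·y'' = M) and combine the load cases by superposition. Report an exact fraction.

Load 1 — applied couple M₀=16 kN·m at a=36/5 m (b=L-a=24/5):
  y_1 = (M₀x³/(6L)+C₁x)/EI  [x≤a] with C₁=M₀(3b²-L²)/(6L)=-416/25 = (16·3³/(6·12)+(-416/25)·3)/5000 = -549/62500 m
Load 2 — point force P=10 kN at a=24/5 m (b=L-a=36/5):
  y_2 = -Pbx(L²-b²-x²)/(6LEI)  [x≤a] = -10·(36/5)·3·(12²-(36/5)²-3²)/(6·12·5000) = -6237/125000 m
Load 3 — applied couple M₀=4 kN·m at a=9 m (b=L-a=3):
  y_3 = (M₀x³/(6L)+C₁x)/EI  [x≤a] with C₁=M₀(3b²-L²)/(6L)=-13/2 = (4·3³/(6·12)+(-13/2)·3)/5000 = -9/2500 m
Superposition: y = Σ y_i = -1557/25000 m ≈ -0.062280 m

y(3) = -1557/25000 m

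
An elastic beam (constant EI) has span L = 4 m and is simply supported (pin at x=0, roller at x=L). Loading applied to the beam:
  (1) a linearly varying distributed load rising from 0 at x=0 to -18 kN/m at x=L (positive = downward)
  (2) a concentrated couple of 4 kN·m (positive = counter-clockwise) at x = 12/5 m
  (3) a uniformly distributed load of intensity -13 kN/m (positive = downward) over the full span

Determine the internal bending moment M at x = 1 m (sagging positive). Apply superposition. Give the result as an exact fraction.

Load 1 — triangular load w₀=-18 kN/m (0→w₀ over full span):
  M_1 = w₀Lx/6 - w₀x³/(6L) = (-18)·4·1/6 - (-18)·1³/(6·4) = -45/4 kN·m
Load 2 — applied couple M₀=4 kN·m at a=12/5 m (b=L-a=8/5):
  M_2 = M₀x/L  [x≤a] = 4·1/4 = 1 kN·m
Load 3 — uniform load w=-13 kN/m over full span:
  M_3 = wx(L-x)/2 = (-13)·1·(4-1)/2 = -39/2 kN·m
Superposition: M = Σ M_i = -119/4 kN·m ≈ -29.750000 kN·m

M(1) = -119/4 kN·m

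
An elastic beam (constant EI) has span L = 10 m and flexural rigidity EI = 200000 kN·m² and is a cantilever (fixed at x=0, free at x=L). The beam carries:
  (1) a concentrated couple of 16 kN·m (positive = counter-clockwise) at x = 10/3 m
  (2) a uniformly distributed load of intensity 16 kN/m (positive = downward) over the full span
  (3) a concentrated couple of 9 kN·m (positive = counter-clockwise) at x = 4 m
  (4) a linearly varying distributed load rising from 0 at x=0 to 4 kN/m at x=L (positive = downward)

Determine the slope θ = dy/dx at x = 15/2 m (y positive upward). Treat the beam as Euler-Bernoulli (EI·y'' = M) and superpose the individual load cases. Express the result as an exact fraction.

Load 1 — applied couple M₀=16 kN·m at a=10/3 m (b=L-a=20/3):
  θ_1 = M₀a/EI  [x>a] = 16·(10/3)/200000 = 1/3750 rad
Load 2 — uniform load w=16 kN/m over full span:
  θ_2 = -wx(x²-3Lx+3L²)/(6EI) = -16·(15/2)·((15/2)²-3·10·(15/2)+3·10²)/(6·200000) = -21/1600 rad
Load 3 — applied couple M₀=9 kN·m at a=4 m (b=L-a=6):
  θ_3 = M₀a/EI  [x>a] = 9·4/200000 = 9/50000 rad
Load 4 — triangular load w₀=4 kN/m (0→w₀ over full span):
  θ_4 = (w₀Lx²/4-w₀L²x/3-w₀x⁴/(24L))/EI = (4·10·(15/2)²/4-4·10²·(15/2)/3-4·(15/2)⁴/(24·10))/200000 = -251/102400 rad
Superposition: θ = Σ θ_i = -580973/38400000 rad ≈ -0.015130 rad

θ(15/2) = -580973/38400000 rad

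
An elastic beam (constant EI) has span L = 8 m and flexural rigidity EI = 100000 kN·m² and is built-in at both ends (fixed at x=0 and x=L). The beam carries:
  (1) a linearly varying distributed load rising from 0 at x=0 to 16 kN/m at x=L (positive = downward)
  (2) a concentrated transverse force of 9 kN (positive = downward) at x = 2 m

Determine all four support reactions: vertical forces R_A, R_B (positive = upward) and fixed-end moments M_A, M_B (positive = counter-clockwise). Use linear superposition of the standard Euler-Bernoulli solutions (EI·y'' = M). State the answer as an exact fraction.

R_A = 4287/160 kN, M_A = 5311/120 kN·m, R_B = 7393/160 kN, M_B = -2183/40 kN·m

Load 1 — triangular load w₀=16 kN/m (0→w₀ over full span):
  R_A = 3w₀L/20 = 3·16·8/20 = 96/5 kN
  M_A = w₀L²/30 = 16·8²/30 = 512/15 kN·m
  R_B = 7w₀L/20 = 7·16·8/20 = 224/5 kN
  M_B = -w₀L²/20 = -16·8²/20 = -256/5 kN·m
Load 2 — point force P=9 kN at a=2 m (b=L-a=6):
  R_A = Pb²(3a+b)/L³ = 9·6²·(3·2+6)/8³ = 243/32 kN
  M_A = Pab²/L² = 9·2·6²/8² = 81/8 kN·m
  R_B = Pa²(a+3b)/L³ = 9·2²·(2+3·6)/8³ = 45/32 kN
  M_B = -Pa²b/L² = -9·2²·6/8² = -27/8 kN·m
Superposition: R_A = 4287/160 kN, M_A = 5311/120 kN·m, R_B = 7393/160 kN, M_B = -2183/40 kN·m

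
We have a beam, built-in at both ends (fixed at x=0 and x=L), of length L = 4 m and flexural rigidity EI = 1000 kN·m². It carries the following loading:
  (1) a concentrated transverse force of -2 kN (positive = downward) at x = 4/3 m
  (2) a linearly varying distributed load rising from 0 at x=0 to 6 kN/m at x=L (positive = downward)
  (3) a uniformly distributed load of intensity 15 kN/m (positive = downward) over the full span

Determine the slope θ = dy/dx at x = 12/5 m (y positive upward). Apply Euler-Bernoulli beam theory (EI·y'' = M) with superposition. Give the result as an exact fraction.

θ(12/5) = 2932/703125 rad

Load 1 — point force P=-2 kN at a=4/3 m (b=L-a=8/3):
  θ_1 = Pa²(L-x)(2bL-(3b+a)(L-x))/(2L³EI)  [x>a] = (-2)·(4/3)²·(4-(12/5))·(2·(8/3)·4-(3·(8/3)+(4/3))·(4-(12/5)))/(2·4³·1000) = -8/28125 rad
Load 2 — triangular load w₀=6 kN/m (0→w₀ over full span):
  θ_2 = -w₀(2x(L-x)(L-2x)(x+2L)+x²(L-x)²)/(120LEI) = -6·(2·(12/5)·(4-(12/5))·(4-2·(12/5))·((12/5)+2·4)+(12/5)²·(4-(12/5))²)/(120·4·1000) = 48/78125 rad
Load 3 — uniform load w=15 kN/m over full span:
  θ_3 = -wx(L-x)(L-2x)/(12EI) = -15·(12/5)·(4-(12/5))·(4-2·(12/5))/(12·1000) = 12/3125 rad
Superposition: θ = Σ θ_i = 2932/703125 rad ≈ 0.004170 rad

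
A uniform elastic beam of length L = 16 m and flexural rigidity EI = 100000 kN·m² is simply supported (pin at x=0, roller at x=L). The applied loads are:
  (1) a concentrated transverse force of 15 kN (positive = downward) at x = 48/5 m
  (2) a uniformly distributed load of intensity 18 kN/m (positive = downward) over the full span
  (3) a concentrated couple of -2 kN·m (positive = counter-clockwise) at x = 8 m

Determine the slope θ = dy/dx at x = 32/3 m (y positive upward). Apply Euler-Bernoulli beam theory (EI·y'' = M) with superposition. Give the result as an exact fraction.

θ(32/3) = 29933/1875000 rad

Load 1 — point force P=15 kN at a=48/5 m (b=L-a=32/5):
  θ_1 = -Pa(2L²-6Lx+3x²+a²)/(6LEI)  [x>a] = -15·(48/5)·(2·16²-6·16·(32/3)+3·(32/3)²+(48/5)²)/(6·16·100000) = 92/78125 rad
Load 2 — uniform load w=18 kN/m over full span:
  θ_2 = -w(L³-6Lx²+4x³)/(24EI) = -18·(16³-6·16·(32/3)²+4·(32/3)³)/(24·100000) = 416/28125 rad
Load 3 — applied couple M₀=-2 kN·m at a=8 m (b=L-a=8):
  θ_3 = (M₀x²/(2L)-M₀(x-a)+C₁)/EI  [x>a] with C₁=M₀(3b²-L²)/(6L)=4/3 = ((-2)·(32/3)²/(2·16)-(-2)·((32/3)-8)+(4/3))/100000 = -1/225000 rad
Superposition: θ = Σ θ_i = 29933/1875000 rad ≈ 0.015964 rad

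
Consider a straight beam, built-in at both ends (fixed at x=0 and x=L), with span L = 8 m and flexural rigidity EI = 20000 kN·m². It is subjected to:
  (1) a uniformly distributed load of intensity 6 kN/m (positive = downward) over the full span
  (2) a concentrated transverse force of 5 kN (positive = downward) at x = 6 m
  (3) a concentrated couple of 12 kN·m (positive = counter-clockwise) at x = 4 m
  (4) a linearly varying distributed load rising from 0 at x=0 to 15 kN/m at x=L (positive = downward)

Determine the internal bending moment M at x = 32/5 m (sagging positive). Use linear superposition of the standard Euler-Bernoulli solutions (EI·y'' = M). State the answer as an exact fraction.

M(32/5) = 21/40 kN·m

Load 1 — uniform load w=6 kN/m over full span:
  M_1 = wLx/2 - wL²/12 - wx²/2 = 6·8·(32/5)/2 - 6·8²/12 - 6·(32/5)²/2 = -32/25 kN·m
Load 2 — point force P=5 kN at a=6 m (b=L-a=2):
  M_2 = Pa²(a+3b)(L-x)/L³ - Pa²b/L²  [x>a] = 5·6²·(6+3·2)·(8-(32/5))/8³ - 5·6²·2/8² = 9/8 kN·m
Load 3 — applied couple M₀=12 kN·m at a=4 m (b=L-a=4):
  M_3 = R_Ax - M_A - M₀  [x>a] with R_A=9/4, M_A=3 = (9/4)·(32/5) - 3 - 12 = -3/5 kN·m
Load 4 — triangular load w₀=15 kN/m (0→w₀ over full span):
  M_4 = 3w₀Lx/20 - w₀L²/30 - w₀x³/(6L) = 3·15·8·(32/5)/20 - 15·8²/30 - 15·(32/5)³/(6·8) = 32/25 kN·m
Superposition: M = Σ M_i = 21/40 kN·m ≈ 0.525000 kN·m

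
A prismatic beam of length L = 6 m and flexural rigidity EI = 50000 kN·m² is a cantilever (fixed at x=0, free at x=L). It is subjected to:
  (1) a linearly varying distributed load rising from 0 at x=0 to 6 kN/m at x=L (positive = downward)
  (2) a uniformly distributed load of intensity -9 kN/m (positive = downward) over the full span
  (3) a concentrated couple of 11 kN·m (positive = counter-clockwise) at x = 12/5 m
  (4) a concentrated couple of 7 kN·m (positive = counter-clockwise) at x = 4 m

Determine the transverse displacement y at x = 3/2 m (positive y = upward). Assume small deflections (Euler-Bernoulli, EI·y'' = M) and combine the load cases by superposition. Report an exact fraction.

Load 1 — triangular load w₀=6 kN/m (0→w₀ over full span):
  y_1 = (w₀Lx³/12-w₀L²x²/6-w₀x⁵/(120L))/EI = (6·6·(3/2)³/12-6·6²·(3/2)²/6-6·(3/2)⁵/(120·6))/50000 = -90801/64000000 m
Load 2 — uniform load w=-9 kN/m over full span:
  y_2 = -wx²(x²-4Lx+6L²)/(24EI) = -(-9)·(3/2)²·((3/2)²-4·6·(3/2)+6·6²)/(24·50000) = 19683/6400000 m
Load 3 — applied couple M₀=11 kN·m at a=12/5 m (b=L-a=18/5):
  y_3 = M₀x²/(2EI)  [x≤a] = 11·(3/2)²/(2·50000) = 99/400000 m
Load 4 — applied couple M₀=7 kN·m at a=4 m (b=L-a=2):
  y_4 = M₀x²/(2EI)  [x≤a] = 7·(3/2)²/(2·50000) = 63/400000 m
Superposition: y = Σ y_i = 131949/64000000 m ≈ 0.002062 m

y(3/2) = 131949/64000000 m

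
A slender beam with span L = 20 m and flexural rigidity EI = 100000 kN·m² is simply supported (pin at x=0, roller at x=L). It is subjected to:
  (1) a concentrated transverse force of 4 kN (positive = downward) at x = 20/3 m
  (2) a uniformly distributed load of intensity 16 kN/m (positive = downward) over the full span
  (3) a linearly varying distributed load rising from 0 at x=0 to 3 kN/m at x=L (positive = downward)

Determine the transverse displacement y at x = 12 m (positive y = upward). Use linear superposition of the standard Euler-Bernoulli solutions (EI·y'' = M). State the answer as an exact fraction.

y(12) = -2233408/6328125 m

Load 1 — point force P=4 kN at a=20/3 m (b=L-a=40/3):
  y_1 = -Pa(L-x)(2Lx-a²-x²)/(6LEI)  [x>a] = -4·(20/3)·(20-12)·(2·20·12-(20/3)²-12²)/(6·20·100000) = -1312/253125 m
Load 2 — uniform load w=16 kN/m over full span:
  y_2 = -wx(L³-2Lx²+x³)/(24EI) = -16·12·(20³-2·20·12²+12³)/(24·100000) = -992/3125 m
Load 3 — triangular load w₀=3 kN/m (0→w₀ over full span):
  y_3 = -w₀x(7L⁴-10L²x²+3x⁴)/(360LEI) = -3·12·(7·20⁴-10·20²·12²+3·12⁴)/(360·20·100000) = -2368/78125 m
Superposition: y = Σ y_i = -2233408/6328125 m ≈ -0.352934 m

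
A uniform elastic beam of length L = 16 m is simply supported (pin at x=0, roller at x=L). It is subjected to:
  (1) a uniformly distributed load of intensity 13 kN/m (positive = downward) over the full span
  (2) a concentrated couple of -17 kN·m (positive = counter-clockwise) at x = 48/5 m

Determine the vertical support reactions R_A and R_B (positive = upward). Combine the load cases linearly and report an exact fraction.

R_A = 1647/16 kN, R_B = 1681/16 kN

Load 1 — uniform load w=13 kN/m over full span:
  R_A = wL/2 = 13·16/2 = 104 kN
  R_B = wL/2 = 13·16/2 = 104 kN
Load 2 — applied couple M₀=-17 kN·m at a=48/5 m (b=L-a=32/5):
  R_A = M₀/L = (-17)/16 = -17/16 kN
  R_B = -M₀/L = -(-17)/16 = 17/16 kN
Superposition: R_A = 1647/16 kN, R_B = 1681/16 kN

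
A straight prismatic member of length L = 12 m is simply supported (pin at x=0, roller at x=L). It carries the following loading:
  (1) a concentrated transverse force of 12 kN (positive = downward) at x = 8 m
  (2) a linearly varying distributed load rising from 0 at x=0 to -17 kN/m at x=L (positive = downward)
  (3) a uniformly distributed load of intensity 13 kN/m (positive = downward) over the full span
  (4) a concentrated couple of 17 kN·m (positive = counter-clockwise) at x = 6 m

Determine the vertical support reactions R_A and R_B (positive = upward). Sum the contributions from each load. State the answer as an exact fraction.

Load 1 — point force P=12 kN at a=8 m (b=L-a=4):
  R_A = Pb/L = 12·4/12 = 4 kN
  R_B = Pa/L = 12·8/12 = 8 kN
Load 2 — triangular load w₀=-17 kN/m (0→w₀ over full span):
  R_A = w₀L/6 = (-17)·12/6 = -34 kN
  R_B = w₀L/3 = (-17)·12/3 = -68 kN
Load 3 — uniform load w=13 kN/m over full span:
  R_A = wL/2 = 13·12/2 = 78 kN
  R_B = wL/2 = 13·12/2 = 78 kN
Load 4 — applied couple M₀=17 kN·m at a=6 m (b=L-a=6):
  R_A = M₀/L = 17/12 kN
  R_B = -M₀/L = -17/12 kN
Superposition: R_A = 593/12 kN, R_B = 199/12 kN

R_A = 593/12 kN, R_B = 199/12 kN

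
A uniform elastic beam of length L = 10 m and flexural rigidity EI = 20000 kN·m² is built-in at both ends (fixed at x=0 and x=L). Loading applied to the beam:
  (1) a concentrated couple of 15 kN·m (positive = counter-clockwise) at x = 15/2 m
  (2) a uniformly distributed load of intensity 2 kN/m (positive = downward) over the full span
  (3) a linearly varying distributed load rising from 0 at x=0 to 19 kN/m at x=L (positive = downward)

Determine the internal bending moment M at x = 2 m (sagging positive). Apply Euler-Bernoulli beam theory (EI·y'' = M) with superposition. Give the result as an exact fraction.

Load 1 — applied couple M₀=15 kN·m at a=15/2 m (b=L-a=5/2):
  M_1 = R_Ax - M_A  [x≤a] with R_A=27/16, M_A=75/16 = (27/16)·2 - (75/16) = -21/16 kN·m
Load 2 — uniform load w=2 kN/m over full span:
  M_2 = wLx/2 - wL²/12 - wx²/2 = 2·10·2/2 - 2·10²/12 - 2·2²/2 = -2/3 kN·m
Load 3 — triangular load w₀=19 kN/m (0→w₀ over full span):
  M_3 = 3w₀Lx/20 - w₀L²/30 - w₀x³/(6L) = 3·19·10·2/20 - 19·10²/30 - 19·2³/(6·10) = -133/15 kN·m
Superposition: M = Σ M_i = -2603/240 kN·m ≈ -10.845833 kN·m

M(2) = -2603/240 kN·m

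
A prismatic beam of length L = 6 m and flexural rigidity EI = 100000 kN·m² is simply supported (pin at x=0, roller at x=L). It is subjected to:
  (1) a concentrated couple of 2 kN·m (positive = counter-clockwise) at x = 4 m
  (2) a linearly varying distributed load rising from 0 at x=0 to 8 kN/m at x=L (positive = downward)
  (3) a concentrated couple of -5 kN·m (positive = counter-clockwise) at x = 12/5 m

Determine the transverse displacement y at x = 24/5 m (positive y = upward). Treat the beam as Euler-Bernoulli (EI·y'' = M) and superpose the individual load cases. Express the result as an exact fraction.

Load 1 — applied couple M₀=2 kN·m at a=4 m (b=L-a=2):
  y_1 = (M₀x³/(6L)-M₀(x-a)²/2+C₁x)/EI  [x>a] with C₁=M₀(3b²-L²)/(6L)=-4/3 = (2·(24/5)³/(6·6)-2·((24/5)-4)²/2+(-4/3)·(24/5))/100000 = -7/781250 m
Load 2 — triangular load w₀=8 kN/m (0→w₀ over full span):
  y_2 = -w₀x(7L⁴-10L²x²+3x⁴)/(360LEI) = -8·(24/5)·(7·6⁴-10·6²·(24/5)²+3·(24/5)⁴)/(360·6·100000) = -20574/48828125 m
Load 3 — applied couple M₀=-5 kN·m at a=12/5 m (b=L-a=18/5):
  y_3 = (M₀x³/(6L)-M₀(x-a)²/2+C₁x)/EI  [x>a] with C₁=M₀(3b²-L²)/(6L)=-2/5 = ((-5)·(24/5)³/(6·6)-(-5)·((24/5)-(12/5))²/2+(-2/5)·(24/5))/100000 = -9/312500 m
Superposition: y = Σ y_i = -89671/195312500 m ≈ -0.000459 m

y(24/5) = -89671/195312500 m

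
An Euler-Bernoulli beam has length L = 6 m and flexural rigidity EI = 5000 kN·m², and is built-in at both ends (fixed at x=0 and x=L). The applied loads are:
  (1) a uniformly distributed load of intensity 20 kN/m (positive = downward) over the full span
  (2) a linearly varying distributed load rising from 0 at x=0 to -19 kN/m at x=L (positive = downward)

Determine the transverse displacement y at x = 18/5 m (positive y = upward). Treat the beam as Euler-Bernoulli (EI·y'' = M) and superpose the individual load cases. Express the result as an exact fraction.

Load 1 — uniform load w=20 kN/m over full span:
  y_1 = -wx²(L-x)²/(24EI) = -20·(18/5)²·(6-(18/5))²/(24·5000) = -972/78125 m
Load 2 — triangular load w₀=-19 kN/m (0→w₀ over full span):
  y_2 = -w₀x²(L-x)²(x+2L)/(120LEI) = -(-19)·(18/5)²·(6-(18/5))²·((18/5)+2·6)/(120·6·5000) = 60021/9765625 m
Superposition: y = Σ y_i = -61479/9765625 m ≈ -0.006295 m

y(18/5) = -61479/9765625 m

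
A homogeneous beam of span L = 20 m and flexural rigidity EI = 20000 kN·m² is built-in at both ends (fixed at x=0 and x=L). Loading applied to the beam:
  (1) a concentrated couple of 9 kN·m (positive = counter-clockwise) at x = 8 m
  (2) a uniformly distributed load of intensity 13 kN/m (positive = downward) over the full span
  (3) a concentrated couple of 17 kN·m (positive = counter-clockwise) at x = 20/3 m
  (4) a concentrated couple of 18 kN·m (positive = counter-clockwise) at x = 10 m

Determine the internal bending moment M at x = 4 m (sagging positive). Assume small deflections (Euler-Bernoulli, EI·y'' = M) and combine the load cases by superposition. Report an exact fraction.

Load 1 — applied couple M₀=9 kN·m at a=8 m (b=L-a=12):
  M_1 = R_Ax - M_A  [x≤a] with R_A=81/125, M_A=27/25 = (81/125)·4 - (27/25) = 189/125 kN·m
Load 2 — uniform load w=13 kN/m over full span:
  M_2 = wLx/2 - wL²/12 - wx²/2 = 13·20·4/2 - 13·20²/12 - 13·4²/2 = -52/3 kN·m
Load 3 — applied couple M₀=17 kN·m at a=20/3 m (b=L-a=40/3):
  M_3 = R_Ax - M_A  [x≤a] with R_A=17/15, M_A=0 = (17/15)·4 - 0 = 68/15 kN·m
Load 4 — applied couple M₀=18 kN·m at a=10 m (b=L-a=10):
  M_4 = R_Ax - M_A  [x≤a] with R_A=27/20, M_A=9/2 = (27/20)·4 - (9/2) = 9/10 kN·m
Superposition: M = Σ M_i = -2597/250 kN·m ≈ -10.388000 kN·m

M(4) = -2597/250 kN·m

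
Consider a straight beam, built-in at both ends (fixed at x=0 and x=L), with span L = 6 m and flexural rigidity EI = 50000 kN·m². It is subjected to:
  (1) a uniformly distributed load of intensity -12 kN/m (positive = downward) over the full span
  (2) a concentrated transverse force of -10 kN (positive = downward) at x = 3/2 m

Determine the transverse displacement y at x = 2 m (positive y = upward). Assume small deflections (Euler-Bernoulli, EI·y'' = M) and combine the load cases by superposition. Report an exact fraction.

Load 1 — uniform load w=-12 kN/m over full span:
  y_1 = -wx²(L-x)²/(24EI) = -(-12)·2²·(6-2)²/(24·50000) = 2/3125 m
Load 2 — point force P=-10 kN at a=3/2 m (b=L-a=9/2):
  y_2 = -Pa²(L-x)²(3bL-(3b+a)(L-x))/(6L³EI)  [x>a] = -(-10)·(3/2)²·(6-2)²·(3·(9/2)·6-(3·(9/2)+(3/2))·(6-2))/(6·6³·50000) = 7/60000 m
Superposition: y = Σ y_i = 227/300000 m ≈ 0.000757 m

y(2) = 227/300000 m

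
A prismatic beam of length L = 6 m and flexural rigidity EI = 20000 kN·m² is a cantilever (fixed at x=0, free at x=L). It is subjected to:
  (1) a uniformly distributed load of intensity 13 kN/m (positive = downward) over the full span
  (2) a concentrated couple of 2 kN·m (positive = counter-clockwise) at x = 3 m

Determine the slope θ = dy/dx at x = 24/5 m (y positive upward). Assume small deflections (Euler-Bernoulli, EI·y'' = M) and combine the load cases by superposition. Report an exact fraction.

Load 1 — uniform load w=13 kN/m over full span:
  θ_1 = -wx(x²-3Lx+3L²)/(6EI) = -13·(24/5)·((24/5)²-3·6·(24/5)+3·6²)/(6·20000) = -3627/156250 rad
Load 2 — applied couple M₀=2 kN·m at a=3 m (b=L-a=3):
  θ_2 = M₀a/EI  [x>a] = 2·3/20000 = 3/10000 rad
Superposition: θ = Σ θ_i = -28641/1250000 rad ≈ -0.022913 rad

θ(24/5) = -28641/1250000 rad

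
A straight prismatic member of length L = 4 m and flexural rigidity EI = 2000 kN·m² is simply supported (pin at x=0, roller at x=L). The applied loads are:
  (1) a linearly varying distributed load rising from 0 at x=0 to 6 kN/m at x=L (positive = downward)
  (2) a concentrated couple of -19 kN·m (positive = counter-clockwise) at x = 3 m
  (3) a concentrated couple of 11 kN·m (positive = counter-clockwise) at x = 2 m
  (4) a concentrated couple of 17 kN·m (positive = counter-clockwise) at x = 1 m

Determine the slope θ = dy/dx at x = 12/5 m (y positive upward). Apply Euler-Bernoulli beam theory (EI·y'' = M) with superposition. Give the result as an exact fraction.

θ(12/5) = -26177/15000000 rad

Load 1 — triangular load w₀=6 kN/m (0→w₀ over full span):
  θ_1 = -w₀(7L⁴-30L²x²+15x⁴)/(360LEI) = -6·(7·4⁴-30·4²·(12/5)²+15·(12/5)⁴)/(360·4·2000) = 232/234375 rad
Load 2 — applied couple M₀=-19 kN·m at a=3 m (b=L-a=1):
  θ_2 = (M₀x²/(2L)+C₁)/EI  [x≤a] with C₁=M₀(3b²-L²)/(6L)=247/24 = ((-19)·(12/5)²/(2·4)+(247/24))/2000 = -2033/1200000 rad
Load 3 — applied couple M₀=11 kN·m at a=2 m (b=L-a=2):
  θ_3 = (M₀x²/(2L)-M₀(x-a)+C₁)/EI  [x>a] with C₁=M₀(3b²-L²)/(6L)=-11/6 = (11·(12/5)²/(2·4)-11·((12/5)-2)+(-11/6))/2000 = 253/300000 rad
Load 4 — applied couple M₀=17 kN·m at a=1 m (b=L-a=3):
  θ_4 = (M₀x²/(2L)-M₀(x-a)+C₁)/EI  [x>a] with C₁=M₀(3b²-L²)/(6L)=187/24 = (17·(12/5)²/(2·4)-17·((12/5)-1)+(187/24))/2000 = -2261/1200000 rad
Superposition: θ = Σ θ_i = -26177/15000000 rad ≈ -0.001745 rad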